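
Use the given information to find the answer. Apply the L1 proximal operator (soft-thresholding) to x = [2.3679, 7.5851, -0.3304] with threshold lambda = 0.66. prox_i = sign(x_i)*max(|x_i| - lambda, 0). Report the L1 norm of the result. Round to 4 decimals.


Soft-thresholding with lambda = 0.66:
prox(2.3679) = sign(2.3679)*max(|2.3679| - 0.66, 0) = 1.7079
prox(7.5851) = sign(7.5851)*max(|7.5851| - 0.66, 0) = 6.9251
prox(-0.3304) = sign(-0.3304)*max(|-0.3304| - 0.66, 0) = 0.0
prox(x) = [1.7079, 6.9251, 0.0]
||prox(x)||_1 = 1.7079 + 6.9251 + 0.0 = 8.633


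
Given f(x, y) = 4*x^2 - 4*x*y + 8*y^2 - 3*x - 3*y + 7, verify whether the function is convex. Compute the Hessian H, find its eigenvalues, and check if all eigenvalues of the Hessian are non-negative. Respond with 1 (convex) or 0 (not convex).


The Hessian of f(x,y) = 4*x^2 - 4*x*y + 8*y^2 - 3*x - 3*y + 7 is:
H = [[8, -4], [-4, 16]]
Trace = 8 + 16 = 24
Determinant = 8*16 - (-4)^2 = 112
Discriminant = (24)^2 - 4*112 = 128.0
Eigenvalues: lambda_1 = 6.3431, lambda_2 = 17.6569
The function is convex.

1


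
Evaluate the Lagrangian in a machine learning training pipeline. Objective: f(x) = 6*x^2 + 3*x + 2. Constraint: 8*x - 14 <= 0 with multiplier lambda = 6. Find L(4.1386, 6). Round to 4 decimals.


Step 1: Evaluate f(x).
f(4.1386) = 6*4.1386^2 + 3*4.1386 + 2 = 117.1839
Step 2: Evaluate g(x).
g(4.1386) = 8*4.1386 - 14 = 19.1088
Step 3: Compute Lagrangian.
L = 117.1839 + 6*19.1088 = 231.8367


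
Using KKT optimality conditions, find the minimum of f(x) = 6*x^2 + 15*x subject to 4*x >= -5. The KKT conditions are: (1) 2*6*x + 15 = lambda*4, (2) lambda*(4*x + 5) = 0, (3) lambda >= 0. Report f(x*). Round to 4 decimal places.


Step 1: Try lambda = 0 (constraint inactive).
Stationarity: 2*6*x + 15 = 0
x* = -15/(2*6) = -1.25
Check constraint: 4*-1.25 = -5.0 >= -5 -- satisfied.
Step 2: Compute optimal value.
f(x*) = 6*(-1.25)^2 + 15*(-1.25) = -9.375


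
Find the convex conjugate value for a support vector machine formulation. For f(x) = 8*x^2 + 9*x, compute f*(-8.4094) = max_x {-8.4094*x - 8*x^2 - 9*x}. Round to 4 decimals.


f*(y) = sup_x {y*x - a*x^2 - b*x} = sup_x {(y-b)*x - a*x^2}
FOC: (y - b) - 2a*x = 0 => x* = (y - b)/(2a)
x* = (-8.4094 - 9)/(2*8) = -1.0881
f*(-8.4094) = (y-b)^2/(4a) = (-8.4094 - 9)^2/(4*8)
= 303.0872/32 = 9.4715


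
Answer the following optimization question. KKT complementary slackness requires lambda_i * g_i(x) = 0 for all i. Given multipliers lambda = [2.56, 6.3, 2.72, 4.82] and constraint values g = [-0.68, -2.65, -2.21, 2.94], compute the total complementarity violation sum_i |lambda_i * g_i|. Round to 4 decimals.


KKT complementary slackness check:
lambda_1 * g_1 = 2.56 * -0.68 = -1.7408
lambda_2 * g_2 = 6.3 * -2.65 = -16.695
lambda_3 * g_3 = 2.72 * -2.21 = -6.0112
lambda_4 * g_4 = 4.82 * 2.94 = 14.1708
Total violation = 1.7408 + 16.695 + 6.0112 + 14.1708 = 38.6178


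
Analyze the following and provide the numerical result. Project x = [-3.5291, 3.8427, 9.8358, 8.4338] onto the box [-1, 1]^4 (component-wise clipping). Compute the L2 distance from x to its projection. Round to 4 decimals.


Project each component onto [-1, 1].
clip(-3.5291) = -1.0, clip(3.8427) = 1.0, clip(9.8358) = 1.0, clip(8.4338) = 1.0
Projection = [-1.0, 1.0, 1.0, 1.0]
Squared diffs: [6.3963, 8.0809, 78.0714, 55.2614]
Distance = sqrt(147.81) = 12.1577


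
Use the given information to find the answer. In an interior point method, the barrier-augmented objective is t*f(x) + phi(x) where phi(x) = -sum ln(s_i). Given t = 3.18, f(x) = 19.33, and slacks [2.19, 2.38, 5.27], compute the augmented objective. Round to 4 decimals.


Step 1: Compute log-barrier.
ln values: [0.7839, 0.8671, 1.662]
phi = -(0.7839 + 0.8671 + 1.662) = -3.313
Step 2: Compute augmented objective.
t*f(x) = 3.18*19.33 = 61.4694
Total = 61.4694 - 3.313 = 58.1564


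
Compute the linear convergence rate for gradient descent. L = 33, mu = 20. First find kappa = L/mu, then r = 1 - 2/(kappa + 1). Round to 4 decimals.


Step 1: Compute the condition number.
kappa = L/mu = 33/20 = 1.65
Step 2: Compute the convergence rate.
r = 1 - 2/(kappa + 1) = 1 - 2*mu/(L + mu) = (L - mu)/(L + mu) = 13/53 = 0.2453


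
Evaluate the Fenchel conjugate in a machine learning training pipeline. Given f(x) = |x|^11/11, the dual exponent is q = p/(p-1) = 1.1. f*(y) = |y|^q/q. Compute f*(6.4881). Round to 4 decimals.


The conjugate exponent q satisfies 1/p + 1/q = 1.
p = 11, so q = 11/(11 - 1) = 1.1
|y|^q = 6.4881^1.1 = 7.8222
f*(6.4881) = 7.8222 / 1.1 = 7.1111


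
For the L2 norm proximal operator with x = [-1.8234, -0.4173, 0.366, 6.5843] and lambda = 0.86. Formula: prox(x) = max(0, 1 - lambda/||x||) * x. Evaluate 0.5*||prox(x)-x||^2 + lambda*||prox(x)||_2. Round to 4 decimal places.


Step 1: Compute ||x||.
||x|| = 6.8546
Step 2: Compute scaling factor.
scale = max(0, 1 - 0.86/6.8546) = 0.8745
Step 3: prox(x) = [-1.5946, -0.3649, 0.3201, 5.7582]
||prox(x)|| = 5.9946
Step 4: Proximal objective.
0.5*||prox-x||^2 = 0.3698
lambda*||prox|| = 5.1554
Total = 5.5252


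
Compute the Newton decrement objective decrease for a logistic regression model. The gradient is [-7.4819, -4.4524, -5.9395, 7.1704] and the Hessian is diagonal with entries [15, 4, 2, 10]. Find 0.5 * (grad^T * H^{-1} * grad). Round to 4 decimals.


Step 1: H is diagonal, so H^(-1) * g = [-0.4988, -1.1131, -2.9698, 0.717].
Step 2: g^T H^(-1) g = sum_i g_i^2 / H_ii
  = (-7.4819)^2/15 + (-4.4524)^2/4 + (-5.9395)^2/2 + (7.1704)^2/10
  = 3.7319 + 4.956 + 17.6388 + 5.1415 = 31.4682
Step 3: Objective decrease = 0.5 * g^T H^(-1) g = 15.7341


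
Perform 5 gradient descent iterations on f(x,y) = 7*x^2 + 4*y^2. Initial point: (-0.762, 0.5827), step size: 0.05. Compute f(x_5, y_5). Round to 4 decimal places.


Gradient descent on f(x,y) = 7*x^2 + 4*y^2.
Starting point: (-0.762, 0.5827), alpha = 0.05
Step 1: grad_x = 2*7*-0.762 = -10.668, grad_y = 2*4*0.5827 = 4.6616
  x_1 = -0.762 - 0.05*-10.668 = -0.2286
  y_1 = 0.5827 - 0.05*4.6616 = 0.3496
Step 2: grad_x = 2*7*-0.2286 = -3.2004, grad_y = 2*4*0.3496 = 2.797
  x_2 = -0.2286 - 0.05*-3.2004 = -0.0686
  y_2 = 0.3496 - 0.05*2.797 = 0.2098
Step 3: grad_x = 2*7*-0.0686 = -0.9601, grad_y = 2*4*0.2098 = 1.6782
  x_3 = -0.0686 - 0.05*-0.9601 = -0.0206
  y_3 = 0.2098 - 0.05*1.6782 = 0.1259
Step 4: grad_x = 2*7*-0.0206 = -0.288, grad_y = 2*4*0.1259 = 1.0069
  x_4 = -0.0206 - 0.05*-0.288 = -0.0062
  y_4 = 0.1259 - 0.05*1.0069 = 0.0755
Step 5: grad_x = 2*7*-0.0062 = -0.0864, grad_y = 2*4*0.0755 = 0.6041
  x_5 = -0.0062 - 0.05*-0.0864 = -0.0019
  y_5 = 0.0755 - 0.05*0.6041 = 0.0453
f(-0.0019, 0.0453) = 7*(-0.0019)^2 + 4*0.0453^2 = 0.0082


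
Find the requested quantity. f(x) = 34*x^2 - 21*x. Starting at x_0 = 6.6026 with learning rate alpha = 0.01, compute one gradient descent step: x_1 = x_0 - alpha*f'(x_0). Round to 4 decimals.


We compute the gradient at x_0 and apply the update.
f'(x) = 68*x - 21
f'(6.6026) = 68*6.6026 - 21 = 427.9768
x_1 = 6.6026 - 0.01*427.9768 = 2.3228


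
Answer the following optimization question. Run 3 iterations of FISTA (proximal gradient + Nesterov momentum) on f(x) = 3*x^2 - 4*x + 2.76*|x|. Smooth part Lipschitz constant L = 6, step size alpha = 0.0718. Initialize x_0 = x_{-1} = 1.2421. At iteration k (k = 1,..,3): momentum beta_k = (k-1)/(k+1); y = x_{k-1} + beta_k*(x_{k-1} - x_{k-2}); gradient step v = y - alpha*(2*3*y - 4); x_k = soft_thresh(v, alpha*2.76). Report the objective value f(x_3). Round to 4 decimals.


FISTA on f(x) = 3*x^2 - 4*x + 2.76*|x|
L = 6, alpha = 0.0718
Iteration 1: beta = 0.0, y = 1.2421 + 0.0*(1.2421 - 1.2421) = 1.2421
  grad(y) = 3.4526, v = y - alpha*grad = 0.9942
  prox(v) = soft_thresh(0.9942, 0.1982) = 0.796
Iteration 2: beta = 0.3333, y = 0.796 + 0.3333*(0.796 - 1.2421) = 0.6473
  grad(y) = -0.1159, v = y - alpha*grad = 0.6557
  prox(v) = soft_thresh(0.6557, 0.1982) = 0.4575
Iteration 3: beta = 0.5, y = 0.4575 + 0.5*(0.4575 - 0.796) = 0.2882
  grad(y) = -2.2706, v = y - alpha*grad = 0.4513
  prox(v) = soft_thresh(0.4513, 0.1982) = 0.2531
f(x_3) = 3*0.2531^2 - 4*0.2531 + 2.76*|0.2531| = -0.1217


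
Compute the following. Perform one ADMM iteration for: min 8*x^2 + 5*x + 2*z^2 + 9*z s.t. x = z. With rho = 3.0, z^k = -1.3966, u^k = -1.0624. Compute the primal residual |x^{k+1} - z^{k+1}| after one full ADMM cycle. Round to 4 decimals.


ADMM iteration with rho = 3.0, z^k = -1.3966, u^k = -1.0624
Step 1: x-update.
Minimize 8*x^2 + 5*x + (3.0/2)*(x + 1.3966 - 1.0624)^2
FOC: (2*8 + 3.0)*x = -5 + 3.0*(-1.3966 + 1.0624)
x^{k+1} = -0.3159
Step 2: z-update.
Minimize 2*z^2 + 9*z + (3.0/2)*(-0.3159 - z - 1.0624)^2
FOC: (2*2 + 3.0)*z = -9 + 3.0*(-0.3159 - 1.0624)
z^{k+1} = -1.8764
Step 3: u-update.
u^{k+1} = -1.0624 - 0.3159 + 1.8764 = 0.4981
Step 4: Primal residual = |-0.3159 + 1.8764| = 1.5605


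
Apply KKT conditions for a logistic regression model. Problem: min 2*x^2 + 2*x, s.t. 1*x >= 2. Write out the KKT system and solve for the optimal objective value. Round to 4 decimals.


Step 1: Try lambda = 0 (constraint inactive).
x_unc = -2/(2*2) = -0.5
Check: 1*-0.5 = -0.5 < 2 -- violated!
Step 2: Constraint must be active: 1*x = 2
x* = 2/1 = 2.0
lambda = (2*2*2.0 + 2)/1 = 10.0
Step 3: Compute optimal value.
f(x*) = 2*2.0^2 + 2*2.0 = 12.0


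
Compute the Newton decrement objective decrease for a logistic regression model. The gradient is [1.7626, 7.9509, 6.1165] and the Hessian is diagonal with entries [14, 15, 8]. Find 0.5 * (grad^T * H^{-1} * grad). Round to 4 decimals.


Step 1: H is diagonal, so H^(-1) * g = [0.1259, 0.5301, 0.7646].
Step 2: g^T H^(-1) g = sum_i g_i^2 / H_ii
  = (1.7626)^2/14 + (7.9509)^2/15 + (6.1165)^2/8
  = 0.2219 + 4.2145 + 4.6764 = 9.1128
Step 3: Objective decrease = 0.5 * g^T H^(-1) g = 4.5564


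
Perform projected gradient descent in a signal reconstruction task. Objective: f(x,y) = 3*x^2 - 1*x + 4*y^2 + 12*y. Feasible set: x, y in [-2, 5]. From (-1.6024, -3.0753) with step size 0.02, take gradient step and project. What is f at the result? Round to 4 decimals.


Step 1: Compute gradient at (-1.6024, -3.0753).
grad_x = 2*3*-1.6024 - 1 = -10.6144
grad_y = 2*4*-3.0753 + 12 = -12.6024
Step 2: Gradient step.
x_raw = -1.6024 - 0.02*-10.6144 = -1.3901
y_raw = -3.0753 - 0.02*-12.6024 = -2.8233
Step 3: Project onto [-2, 5].
x_proj = clip(-1.3901) = -1.3901
y_proj = clip(-2.8233) = -2.0
Step 4: Evaluate f.
f(-1.3901, -2.0) = -0.8127


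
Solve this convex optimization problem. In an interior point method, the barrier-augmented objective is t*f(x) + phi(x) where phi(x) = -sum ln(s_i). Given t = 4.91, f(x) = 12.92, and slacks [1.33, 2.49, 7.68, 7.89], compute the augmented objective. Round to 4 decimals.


Step 1: Compute log-barrier.
ln values: [0.2852, 0.9123, 2.0386, 2.0656]
phi = -(0.2852 + 0.9123 + 2.0386 + 2.0656) = -5.3017
Step 2: Compute augmented objective.
t*f(x) = 4.91*12.92 = 63.4372
Total = 63.4372 - 5.3017 = 58.1355


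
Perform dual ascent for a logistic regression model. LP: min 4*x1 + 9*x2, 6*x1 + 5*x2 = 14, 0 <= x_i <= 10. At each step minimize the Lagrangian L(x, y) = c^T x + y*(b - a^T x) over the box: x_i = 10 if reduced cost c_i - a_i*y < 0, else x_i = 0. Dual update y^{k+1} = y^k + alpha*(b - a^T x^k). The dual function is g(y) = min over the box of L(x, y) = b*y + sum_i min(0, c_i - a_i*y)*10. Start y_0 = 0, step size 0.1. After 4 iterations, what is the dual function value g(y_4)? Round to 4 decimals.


Dual ascent for LP: min 4*x1 + 9*x2, 6*x1 + 5*x2 = 14, 0 <= x_i <= 10
Step 1: y^k = 0.0, reduced costs: (4.0, 9.0)
  x^k = (0.0, 0.0), subgradient = b - a^T x = 14.0
  y^{k+1} = 0.0 + 0.1*14.0 = 1.4
Step 2: y^k = 1.4, reduced costs: (-4.4, 2.0)
  x^k = (10.0, 0.0), subgradient = b - a^T x = -46.0
  y^{k+1} = 1.4 + 0.1*-46.0 = -3.2
Step 3: y^k = -3.2, reduced costs: (23.2, 25.0)
  x^k = (0.0, 0.0), subgradient = b - a^T x = 14.0
  y^{k+1} = -3.2 + 0.1*14.0 = -1.8
Step 4: y^k = -1.8, reduced costs: (14.8, 18.0)
  x^k = (0.0, 0.0), subgradient = b - a^T x = 14.0
  y^{k+1} = -1.8 + 0.1*14.0 = -0.4
Dual objective at y_4 = -0.4: reduced costs (6.4, 11.0), box minimizer x = (0.0, 0.0)
g(y_4) = b*y + (c1 - a1*y)*x1 + (c2 - a2*y)*x2 = 14*(-0.4) + 6.4*0.0 + 11.0*0.0 = -5.6 + 0.0 + 0.0 = -5.6


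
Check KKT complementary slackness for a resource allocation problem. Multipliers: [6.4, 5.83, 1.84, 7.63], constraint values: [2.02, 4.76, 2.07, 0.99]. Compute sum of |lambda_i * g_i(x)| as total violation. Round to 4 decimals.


KKT complementary slackness check:
lambda_1 * g_1 = 6.4 * 2.02 = 12.928
lambda_2 * g_2 = 5.83 * 4.76 = 27.7508
lambda_3 * g_3 = 1.84 * 2.07 = 3.8088
lambda_4 * g_4 = 7.63 * 0.99 = 7.5537
Total violation = 12.928 + 27.7508 + 3.8088 + 7.5537 = 52.0413


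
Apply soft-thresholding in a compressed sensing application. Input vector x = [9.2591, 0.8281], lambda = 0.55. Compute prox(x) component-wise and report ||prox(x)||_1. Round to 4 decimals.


Soft-thresholding with lambda = 0.55:
prox(9.2591) = sign(9.2591)*max(|9.2591| - 0.55, 0) = 8.7091
prox(0.8281) = sign(0.8281)*max(|0.8281| - 0.55, 0) = 0.2781
prox(x) = [8.7091, 0.2781]
||prox(x)||_1 = 8.7091 + 0.2781 = 8.9872


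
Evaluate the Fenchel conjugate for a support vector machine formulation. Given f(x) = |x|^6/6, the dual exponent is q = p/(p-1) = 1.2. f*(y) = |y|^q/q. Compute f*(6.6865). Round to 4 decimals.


The conjugate exponent q satisfies 1/p + 1/q = 1.
p = 6, so q = 6/(6 - 1) = 1.2
|y|^q = 6.6865^1.2 = 9.7777
f*(6.6865) = 9.7777 / 1.2 = 8.1481


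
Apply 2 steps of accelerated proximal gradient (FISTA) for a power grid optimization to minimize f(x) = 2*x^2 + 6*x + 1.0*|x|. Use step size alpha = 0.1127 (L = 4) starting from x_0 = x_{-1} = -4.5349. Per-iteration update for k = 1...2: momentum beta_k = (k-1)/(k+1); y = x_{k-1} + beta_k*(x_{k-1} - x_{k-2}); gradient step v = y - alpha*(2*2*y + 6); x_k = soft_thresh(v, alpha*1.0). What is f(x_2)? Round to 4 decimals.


FISTA on f(x) = 2*x^2 + 6*x + 1.0*|x|
L = 4, alpha = 0.1127
Iteration 1: beta = 0.0, y = -4.5349 + 0.0*(-4.5349 + 4.5349) = -4.5349
  grad(y) = -12.1396, v = y - alpha*grad = -3.1668
  prox(v) = soft_thresh(-3.1668, 0.1127) = -3.0541
Iteration 2: beta = 0.3333, y = -3.0541 + 0.3333*(-3.0541 + 4.5349) = -2.5605
  grad(y) = -4.2418, v = y - alpha*grad = -2.0824
  prox(v) = soft_thresh(-2.0824, 0.1127) = -1.9697
f(x_2) = 2*(-1.9697)^2 + 6*(-1.9697) + 1.0*|-1.9697| = -2.0891


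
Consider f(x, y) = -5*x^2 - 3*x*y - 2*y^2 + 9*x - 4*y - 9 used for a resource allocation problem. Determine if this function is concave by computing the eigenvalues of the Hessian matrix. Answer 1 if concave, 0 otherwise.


The Hessian of f(x,y) = -5*x^2 - 3*x*y - 2*y^2 + 9*x - 4*y - 9 is:
H = [[-10, -3], [-3, -4]]
Trace = -10 - 4 = -14
Determinant = -10*-4 - (-3)^2 = 31
Discriminant = (-14)^2 - 4*31 = 72.0
Eigenvalues: lambda_1 = -11.2426, lambda_2 = -2.7574
The function is concave.

1


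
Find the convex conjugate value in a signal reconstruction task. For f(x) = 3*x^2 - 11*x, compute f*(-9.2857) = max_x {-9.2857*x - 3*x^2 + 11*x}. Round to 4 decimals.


f*(y) = sup_x {y*x - a*x^2 - b*x} = sup_x {(y-b)*x - a*x^2}
FOC: (y - b) - 2a*x = 0 => x* = (y - b)/(2a)
x* = (-9.2857 + 11)/(2*3) = 0.2857
f*(-9.2857) = (y-b)^2/(4a) = (-9.2857 + 11)^2/(4*3)
= 2.9388/12 = 0.2449


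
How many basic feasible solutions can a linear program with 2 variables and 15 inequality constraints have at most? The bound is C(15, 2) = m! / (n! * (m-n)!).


Each vertex corresponds to some choice of n active constraints out of m, so the number of vertices is at most C(m, n) = m! / (n!(m-n)!).
m = 15, n = 2
Numerator: 15 * 14
Denominator: 2! = 2
C(15, 2) = 105


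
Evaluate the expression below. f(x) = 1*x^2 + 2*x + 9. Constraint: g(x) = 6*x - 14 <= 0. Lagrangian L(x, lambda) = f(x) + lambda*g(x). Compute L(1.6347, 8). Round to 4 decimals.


Step 1: Evaluate f(x).
f(1.6347) = 1*1.6347^2 + 2*1.6347 + 9 = 14.9416
Step 2: Evaluate g(x).
g(1.6347) = 6*1.6347 - 14 = -4.1918
Step 3: Compute Lagrangian.
L = 14.9416 + 8*-4.1918 = -18.5928


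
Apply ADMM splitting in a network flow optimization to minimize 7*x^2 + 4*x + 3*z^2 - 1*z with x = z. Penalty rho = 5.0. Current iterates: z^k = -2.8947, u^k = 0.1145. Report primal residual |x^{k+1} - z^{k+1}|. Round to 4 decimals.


ADMM iteration with rho = 5.0, z^k = -2.8947, u^k = 0.1145
Step 1: x-update.
Minimize 7*x^2 + 4*x + (5.0/2)*(x + 2.8947 + 0.1145)^2
FOC: (2*7 + 5.0)*x = -4 + 5.0*(-2.8947 - 0.1145)
x^{k+1} = -1.0024
Step 2: z-update.
Minimize 3*z^2 - 1*z + (5.0/2)*(-1.0024 - z + 0.1145)^2
FOC: (2*3 + 5.0)*z = 1 + 5.0*(-1.0024 + 0.1145)
z^{k+1} = -0.3127
Step 3: u-update.
u^{k+1} = 0.1145 - 1.0024 + 0.3127 = -0.5752
Step 4: Primal residual = |-1.0024 + 0.3127| = 0.6897


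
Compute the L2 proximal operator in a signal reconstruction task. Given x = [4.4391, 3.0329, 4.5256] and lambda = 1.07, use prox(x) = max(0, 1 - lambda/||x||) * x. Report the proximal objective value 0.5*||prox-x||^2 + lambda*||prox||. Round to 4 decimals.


Step 1: Compute ||x||.
||x|| = 7.0275
Step 2: Compute scaling factor.
scale = max(0, 1 - 1.07/7.0275) = 0.8477
Step 3: prox(x) = [3.7632, 2.5711, 3.8365]
||prox(x)|| = 5.9575
Step 4: Proximal objective.
0.5*||prox-x||^2 = 0.5725
lambda*||prox|| = 6.3745
Total = 6.9469


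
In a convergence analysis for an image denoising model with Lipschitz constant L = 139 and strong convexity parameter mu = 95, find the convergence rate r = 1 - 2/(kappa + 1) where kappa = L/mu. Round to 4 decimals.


Step 1: Compute the condition number.
kappa = L/mu = 139/95 = 1.4632
Step 2: Compute the convergence rate.
r = 1 - 2/(kappa + 1) = 1 - 2*mu/(L + mu) = (L - mu)/(L + mu) = 44/234 = 0.188


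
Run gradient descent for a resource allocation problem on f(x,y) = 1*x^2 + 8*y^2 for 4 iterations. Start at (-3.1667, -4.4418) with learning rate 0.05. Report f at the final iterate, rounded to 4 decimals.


Gradient descent on f(x,y) = 1*x^2 + 8*y^2.
Starting point: (-3.1667, -4.4418), alpha = 0.05
Step 1: grad_x = 2*1*-3.1667 = -6.3334, grad_y = 2*8*-4.4418 = -71.0688
  x_1 = -3.1667 - 0.05*-6.3334 = -2.85
  y_1 = -4.4418 - 0.05*-71.0688 = -0.8884
Step 2: grad_x = 2*1*-2.85 = -5.7001, grad_y = 2*8*-0.8884 = -14.2138
  x_2 = -2.85 - 0.05*-5.7001 = -2.565
  y_2 = -0.8884 - 0.05*-14.2138 = -0.1777
Step 3: grad_x = 2*1*-2.565 = -5.1301, grad_y = 2*8*-0.1777 = -2.8428
  x_3 = -2.565 - 0.05*-5.1301 = -2.3085
  y_3 = -0.1777 - 0.05*-2.8428 = -0.0355
Step 4: grad_x = 2*1*-2.3085 = -4.617, grad_y = 2*8*-0.0355 = -0.5686
  x_4 = -2.3085 - 0.05*-4.617 = -2.0777
  y_4 = -0.0355 - 0.05*-0.5686 = -0.0071
f(-2.0777, -0.0071) = 1*(-2.0777)^2 + 8*(-0.0071)^2 = 4.3171


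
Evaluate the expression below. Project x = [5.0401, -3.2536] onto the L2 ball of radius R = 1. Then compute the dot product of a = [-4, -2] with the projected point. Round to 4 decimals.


Step 1: Compute ||x|| (intermediates to 6 decimals).
||x|| = sqrt(5.0401^2 + (-3.2536)^2) = 5.999043
Step 2: Project.
Since ||x|| > R, scale = R/||x|| = 1/5.999043 = 0.166693, proj(x) = scale * x
proj(x) = [0.840149, -0.542352]
Step 3: Dot product.
a^T * proj(x) = -4*0.840149 - 2*(-0.542352) = -2.2759


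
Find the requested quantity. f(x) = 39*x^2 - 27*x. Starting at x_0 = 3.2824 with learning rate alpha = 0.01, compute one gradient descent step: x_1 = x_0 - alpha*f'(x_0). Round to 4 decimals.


We compute the gradient at x_0 and apply the update.
f'(x) = 78*x - 27
f'(3.2824) = 78*3.2824 - 27 = 229.0272
x_1 = 3.2824 - 0.01*229.0272 = 0.9921


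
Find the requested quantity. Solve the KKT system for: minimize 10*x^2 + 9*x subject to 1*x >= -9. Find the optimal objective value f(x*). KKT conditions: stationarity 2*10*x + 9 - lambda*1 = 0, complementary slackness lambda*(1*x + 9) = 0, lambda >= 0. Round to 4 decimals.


Step 1: Try lambda = 0 (constraint inactive).
Stationarity: 2*10*x + 9 = 0
x* = -9/(2*10) = -0.45
Check constraint: 1*-0.45 = -0.45 >= -9 -- satisfied.
Step 2: Compute optimal value.
f(x*) = 10*(-0.45)^2 + 9*(-0.45) = -2.025


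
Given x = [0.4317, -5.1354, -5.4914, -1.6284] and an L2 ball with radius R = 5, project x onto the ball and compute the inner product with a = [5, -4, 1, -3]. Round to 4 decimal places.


Step 1: Compute ||x|| (intermediates to 6 decimals).
||x|| = sqrt(0.4317^2 + (-5.1354)^2 + (-5.4914)^2 + (-1.6284)^2) = 7.704924
Step 2: Project.
Since ||x|| > R, scale = R/||x|| = 5/7.704924 = 0.648936, proj(x) = scale * x
proj(x) = [0.280146, -3.332546, -3.563567, -1.056727]
Step 3: Dot product.
a^T * proj(x) = 5*0.280146 - 4*(-3.332546) + 1*(-3.563567) - 3*(-1.056727) = 14.3375


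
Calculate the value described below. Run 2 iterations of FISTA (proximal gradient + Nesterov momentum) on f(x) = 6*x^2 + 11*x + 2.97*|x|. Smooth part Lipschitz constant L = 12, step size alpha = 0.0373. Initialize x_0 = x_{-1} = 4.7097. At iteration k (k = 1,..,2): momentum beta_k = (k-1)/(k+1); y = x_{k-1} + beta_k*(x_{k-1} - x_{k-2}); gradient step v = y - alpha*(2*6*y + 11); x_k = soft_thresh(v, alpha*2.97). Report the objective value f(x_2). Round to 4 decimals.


FISTA on f(x) = 6*x^2 + 11*x + 2.97*|x|
L = 12, alpha = 0.0373
Iteration 1: beta = 0.0, y = 4.7097 + 0.0*(4.7097 - 4.7097) = 4.7097
  grad(y) = 67.5164, v = y - alpha*grad = 2.1913
  prox(v) = soft_thresh(2.1913, 0.1108) = 2.0806
Iteration 2: beta = 0.3333, y = 2.0806 + 0.3333*(2.0806 - 4.7097) = 1.2042
  grad(y) = 25.4501, v = y - alpha*grad = 0.2549
  prox(v) = soft_thresh(0.2549, 0.1108) = 0.1441
f(x_2) = 6*0.1441^2 + 11*0.1441 + 2.97*|0.1441| = 2.1378


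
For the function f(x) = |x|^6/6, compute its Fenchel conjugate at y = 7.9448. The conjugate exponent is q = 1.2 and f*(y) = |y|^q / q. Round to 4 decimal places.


The conjugate exponent q satisfies 1/p + 1/q = 1.
p = 6, so q = 6/(6 - 1) = 1.2
|y|^q = 7.9448^1.2 = 12.0254
f*(7.9448) = 12.0254 / 1.2 = 10.0212


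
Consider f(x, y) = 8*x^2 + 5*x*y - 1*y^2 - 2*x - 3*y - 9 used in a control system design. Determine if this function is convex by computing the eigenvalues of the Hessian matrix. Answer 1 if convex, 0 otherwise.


The Hessian of f(x,y) = 8*x^2 + 5*x*y - 1*y^2 - 2*x - 3*y - 9 is:
H = [[16, 5], [5, -2]]
Trace = 16 - 2 = 14
Determinant = 16*-2 - (5)^2 = -57
Discriminant = (14)^2 - 4*-57 = 424.0
Eigenvalues: lambda_1 = -3.2956, lambda_2 = 17.2956
The function is not convex.

0


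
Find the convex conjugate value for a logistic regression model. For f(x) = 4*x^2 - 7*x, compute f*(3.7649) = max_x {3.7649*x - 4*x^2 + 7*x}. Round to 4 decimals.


f*(y) = sup_x {y*x - a*x^2 - b*x} = sup_x {(y-b)*x - a*x^2}
FOC: (y - b) - 2a*x = 0 => x* = (y - b)/(2a)
x* = (3.7649 + 7)/(2*4) = 1.3456
f*(3.7649) = (y-b)^2/(4a) = (3.7649 + 7)^2/(4*4)
= 115.8831/16 = 7.2427


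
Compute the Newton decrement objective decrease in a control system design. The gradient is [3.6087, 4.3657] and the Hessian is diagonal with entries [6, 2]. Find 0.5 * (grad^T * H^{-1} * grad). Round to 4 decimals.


Step 1: H is diagonal, so H^(-1) * g = [0.6015, 2.1829].
Step 2: g^T H^(-1) g = sum_i g_i^2 / H_ii
  = (3.6087)^2/6 + (4.3657)^2/2
  = 2.1705 + 9.5297 = 11.7001
Step 3: Objective decrease = 0.5 * g^T H^(-1) g = 5.8501


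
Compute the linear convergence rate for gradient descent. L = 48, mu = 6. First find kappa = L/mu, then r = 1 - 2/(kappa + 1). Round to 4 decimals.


Step 1: Compute the condition number.
kappa = L/mu = 48/6 = 8.0
Step 2: Compute the convergence rate.
r = 1 - 2/(kappa + 1) = 1 - 2*mu/(L + mu) = (L - mu)/(L + mu) = 42/54 = 0.7778


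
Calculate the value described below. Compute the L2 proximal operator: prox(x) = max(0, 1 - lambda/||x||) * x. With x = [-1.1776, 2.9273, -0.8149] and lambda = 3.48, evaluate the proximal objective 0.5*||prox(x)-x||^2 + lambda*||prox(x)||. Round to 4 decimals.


Step 1: Compute ||x||.
||x|| = 3.2588
Step 2: Compute scaling factor.
scale = max(0, 1 - 3.48/3.2588) = 0.0
Step 3: prox(x) = [-0.0, 0.0, -0.0]
||prox(x)|| = 0.0
Step 4: Proximal objective.
0.5*||prox-x||^2 = 5.3099
lambda*||prox|| = 0.0
Total = 5.3099


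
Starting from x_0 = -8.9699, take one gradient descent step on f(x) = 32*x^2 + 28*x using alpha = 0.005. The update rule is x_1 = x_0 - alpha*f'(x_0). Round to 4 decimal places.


We compute the gradient at x_0 and apply the update.
f'(x) = 64*x + 28
f'(-8.9699) = 64*-8.9699 + 28 = -546.0736
x_1 = -8.9699 - 0.005*-546.0736 = -6.2395


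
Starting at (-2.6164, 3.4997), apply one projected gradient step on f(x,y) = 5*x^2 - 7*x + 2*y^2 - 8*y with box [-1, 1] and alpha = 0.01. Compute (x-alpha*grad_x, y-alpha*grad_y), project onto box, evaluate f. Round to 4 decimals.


Step 1: Compute gradient at (-2.6164, 3.4997).
grad_x = 2*5*-2.6164 - 7 = -33.164
grad_y = 2*2*3.4997 - 8 = 5.9988
Step 2: Gradient step.
x_raw = -2.6164 - 0.01*-33.164 = -2.2848
y_raw = 3.4997 - 0.01*5.9988 = 3.4397
Step 3: Project onto [-1, 1].
x_proj = clip(-2.2848) = -1.0
y_proj = clip(3.4397) = 1.0
Step 4: Evaluate f.
f(-1.0, 1.0) = 6.0


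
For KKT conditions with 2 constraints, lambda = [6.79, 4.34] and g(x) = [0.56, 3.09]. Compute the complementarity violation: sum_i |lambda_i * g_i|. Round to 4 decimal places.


KKT complementary slackness check:
lambda_1 * g_1 = 6.79 * 0.56 = 3.8024
lambda_2 * g_2 = 4.34 * 3.09 = 13.4106
Total violation = 3.8024 + 13.4106 = 17.213


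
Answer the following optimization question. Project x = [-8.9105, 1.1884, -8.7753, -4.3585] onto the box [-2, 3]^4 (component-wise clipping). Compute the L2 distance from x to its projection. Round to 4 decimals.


Project each component onto [-2, 3].
clip(-8.9105) = -2.0, clip(1.1884) = 1.1884, clip(-8.7753) = -2.0, clip(-4.3585) = -2.0
Projection = [-2.0, 1.1884, -2.0, -2.0]
Squared diffs: [47.755, 0.0, 45.9047, 5.5625]
Distance = sqrt(99.2222) = 9.961


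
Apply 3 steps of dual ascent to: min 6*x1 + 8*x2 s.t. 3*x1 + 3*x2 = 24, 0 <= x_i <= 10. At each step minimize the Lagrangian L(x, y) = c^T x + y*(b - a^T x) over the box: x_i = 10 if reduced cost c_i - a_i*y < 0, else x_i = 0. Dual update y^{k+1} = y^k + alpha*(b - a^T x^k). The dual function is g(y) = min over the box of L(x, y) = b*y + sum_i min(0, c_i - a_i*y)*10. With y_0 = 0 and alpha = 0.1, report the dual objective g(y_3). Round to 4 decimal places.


Dual ascent for LP: min 6*x1 + 8*x2, 3*x1 + 3*x2 = 24, 0 <= x_i <= 10
Step 1: y^k = 0.0, reduced costs: (6.0, 8.0)
  x^k = (0.0, 0.0), subgradient = b - a^T x = 24.0
  y^{k+1} = 0.0 + 0.1*24.0 = 2.4
Step 2: y^k = 2.4, reduced costs: (-1.2, 0.8)
  x^k = (10.0, 0.0), subgradient = b - a^T x = -6.0
  y^{k+1} = 2.4 + 0.1*-6.0 = 1.8
Step 3: y^k = 1.8, reduced costs: (0.6, 2.6)
  x^k = (0.0, 0.0), subgradient = b - a^T x = 24.0
  y^{k+1} = 1.8 + 0.1*24.0 = 4.2
Dual objective at y_3 = 4.2: reduced costs (-6.6, -4.6), box minimizer x = (10.0, 10.0)
g(y_3) = b*y + (c1 - a1*y)*x1 + (c2 - a2*y)*x2 = 24*4.2 + (-6.6)*10.0 + (-4.6)*10.0 = 100.8 - 66.0 - 46.0 = -11.2


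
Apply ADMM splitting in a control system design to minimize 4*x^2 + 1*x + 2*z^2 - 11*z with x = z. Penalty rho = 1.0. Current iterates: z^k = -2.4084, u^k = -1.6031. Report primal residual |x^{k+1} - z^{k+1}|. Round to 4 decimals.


ADMM iteration with rho = 1.0, z^k = -2.4084, u^k = -1.6031
Step 1: x-update.
Minimize 4*x^2 + 1*x + (1.0/2)*(x + 2.4084 - 1.6031)^2
FOC: (2*4 + 1.0)*x = -1 + 1.0*(-2.4084 + 1.6031)
x^{k+1} = -0.2006
Step 2: z-update.
Minimize 2*z^2 - 11*z + (1.0/2)*(-0.2006 - z - 1.6031)^2
FOC: (2*2 + 1.0)*z = 11 + 1.0*(-0.2006 - 1.6031)
z^{k+1} = 1.8393
Step 3: u-update.
u^{k+1} = -1.6031 - 0.2006 - 1.8393 = -3.643
Step 4: Primal residual = |-0.2006 - 1.8393| = 2.0399


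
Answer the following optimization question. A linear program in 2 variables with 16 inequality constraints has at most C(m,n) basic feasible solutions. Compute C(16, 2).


Each vertex corresponds to some choice of n active constraints out of m, so the number of vertices is at most C(m, n) = m! / (n!(m-n)!).
m = 16, n = 2
Numerator: 16 * 15
Denominator: 2! = 2
C(16, 2) = 120


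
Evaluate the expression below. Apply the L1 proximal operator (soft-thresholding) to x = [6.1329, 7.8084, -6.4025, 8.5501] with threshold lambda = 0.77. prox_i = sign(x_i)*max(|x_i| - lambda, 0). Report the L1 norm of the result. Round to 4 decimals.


Soft-thresholding with lambda = 0.77:
prox(6.1329) = sign(6.1329)*max(|6.1329| - 0.77, 0) = 5.3629
prox(7.8084) = sign(7.8084)*max(|7.8084| - 0.77, 0) = 7.0384
prox(-6.4025) = sign(-6.4025)*max(|-6.4025| - 0.77, 0) = -5.6325
prox(8.5501) = sign(8.5501)*max(|8.5501| - 0.77, 0) = 7.7801
prox(x) = [5.3629, 7.0384, -5.6325, 7.7801]
||prox(x)||_1 = 5.3629 + 7.0384 + 5.6325 + 7.7801 = 25.8139


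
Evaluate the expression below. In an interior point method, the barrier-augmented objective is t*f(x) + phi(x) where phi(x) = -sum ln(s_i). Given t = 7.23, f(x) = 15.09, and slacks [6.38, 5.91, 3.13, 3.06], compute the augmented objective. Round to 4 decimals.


Step 1: Compute log-barrier.
ln values: [1.8532, 1.7766, 1.141, 1.1184]
phi = -(1.8532 + 1.7766 + 1.141 + 1.1184) = -5.8893
Step 2: Compute augmented objective.
t*f(x) = 7.23*15.09 = 109.1007
Total = 109.1007 - 5.8893 = 103.2114


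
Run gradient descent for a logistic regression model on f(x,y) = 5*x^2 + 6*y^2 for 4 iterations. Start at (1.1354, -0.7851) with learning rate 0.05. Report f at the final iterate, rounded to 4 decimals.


Gradient descent on f(x,y) = 5*x^2 + 6*y^2.
Starting point: (1.1354, -0.7851), alpha = 0.05
Step 1: grad_x = 2*5*1.1354 = 11.354, grad_y = 2*6*-0.7851 = -9.4212
  x_1 = 1.1354 - 0.05*11.354 = 0.5677
  y_1 = -0.7851 - 0.05*-9.4212 = -0.314
Step 2: grad_x = 2*5*0.5677 = 5.677, grad_y = 2*6*-0.314 = -3.7685
  x_2 = 0.5677 - 0.05*5.677 = 0.2839
  y_2 = -0.314 - 0.05*-3.7685 = -0.1256
Step 3: grad_x = 2*5*0.2839 = 2.8385, grad_y = 2*6*-0.1256 = -1.5074
  x_3 = 0.2839 - 0.05*2.8385 = 0.1419
  y_3 = -0.1256 - 0.05*-1.5074 = -0.0502
Step 4: grad_x = 2*5*0.1419 = 1.4193, grad_y = 2*6*-0.0502 = -0.603
  x_4 = 0.1419 - 0.05*1.4193 = 0.071
  y_4 = -0.0502 - 0.05*-0.603 = -0.0201
f(0.071, -0.0201) = 5*0.071^2 + 6*(-0.0201)^2 = 0.0276


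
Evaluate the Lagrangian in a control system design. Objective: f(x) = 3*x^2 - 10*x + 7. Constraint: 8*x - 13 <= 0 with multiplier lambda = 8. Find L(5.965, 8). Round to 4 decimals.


Step 1: Evaluate f(x).
f(5.965) = 3*5.965^2 - 10*5.965 + 7 = 54.0937
Step 2: Evaluate g(x).
g(5.965) = 8*5.965 - 13 = 34.72
Step 3: Compute Lagrangian.
L = 54.0937 + 8*34.72 = 331.8537


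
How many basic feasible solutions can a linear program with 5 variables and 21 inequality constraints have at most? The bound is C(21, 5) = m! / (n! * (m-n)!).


Each vertex corresponds to some choice of n active constraints out of m, so the number of vertices is at most C(m, n) = m! / (n!(m-n)!).
m = 21, n = 5
Numerator: 21 * 20 * 19 * 18 * 17
Denominator: 5! = 120
C(21, 5) = 20349


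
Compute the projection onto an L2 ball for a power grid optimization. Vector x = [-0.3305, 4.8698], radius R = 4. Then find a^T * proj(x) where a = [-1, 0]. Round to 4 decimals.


Step 1: Compute ||x|| (intermediates to 6 decimals).
||x|| = sqrt((-0.3305)^2 + 4.8698^2) = 4.881002
Step 2: Project.
Since ||x|| > R, scale = R/||x|| = 4/4.881002 = 0.819504, proj(x) = scale * x
proj(x) = [-0.270846, 3.990821]
Step 3: Dot product.
a^T * proj(x) = -1*(-0.270846) + 0*3.990821 = 0.2708


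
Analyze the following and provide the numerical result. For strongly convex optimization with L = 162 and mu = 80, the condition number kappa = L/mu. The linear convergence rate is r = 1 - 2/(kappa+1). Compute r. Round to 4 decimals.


Step 1: Compute the condition number.
kappa = L/mu = 162/80 = 2.025
Step 2: Compute the convergence rate.
r = 1 - 2/(kappa + 1) = 1 - 2*mu/(L + mu) = (L - mu)/(L + mu) = 82/242 = 0.3388


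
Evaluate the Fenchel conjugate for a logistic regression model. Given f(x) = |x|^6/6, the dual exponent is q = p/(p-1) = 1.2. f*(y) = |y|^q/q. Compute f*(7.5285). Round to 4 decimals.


The conjugate exponent q satisfies 1/p + 1/q = 1.
p = 6, so q = 6/(6 - 1) = 1.2
|y|^q = 7.5285^1.2 = 11.2733
f*(7.5285) = 11.2733 / 1.2 = 9.3944


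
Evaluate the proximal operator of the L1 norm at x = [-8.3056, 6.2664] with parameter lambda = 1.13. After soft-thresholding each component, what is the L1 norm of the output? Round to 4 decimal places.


Soft-thresholding with lambda = 1.13:
prox(-8.3056) = sign(-8.3056)*max(|-8.3056| - 1.13, 0) = -7.1756
prox(6.2664) = sign(6.2664)*max(|6.2664| - 1.13, 0) = 5.1364
prox(x) = [-7.1756, 5.1364]
||prox(x)||_1 = 7.1756 + 5.1364 = 12.312


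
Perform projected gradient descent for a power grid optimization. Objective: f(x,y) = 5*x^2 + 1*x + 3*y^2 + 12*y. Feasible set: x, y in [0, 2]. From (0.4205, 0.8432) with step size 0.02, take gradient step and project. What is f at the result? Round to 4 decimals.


Step 1: Compute gradient at (0.4205, 0.8432).
grad_x = 2*5*0.4205 + 1 = 5.205
grad_y = 2*3*0.8432 + 12 = 17.0592
Step 2: Gradient step.
x_raw = 0.4205 - 0.02*5.205 = 0.3164
y_raw = 0.8432 - 0.02*17.0592 = 0.502
Step 3: Project onto [0, 2].
x_proj = clip(0.3164) = 0.3164
y_proj = clip(0.502) = 0.502
Step 4: Evaluate f.
f(0.3164, 0.502) = 7.5972


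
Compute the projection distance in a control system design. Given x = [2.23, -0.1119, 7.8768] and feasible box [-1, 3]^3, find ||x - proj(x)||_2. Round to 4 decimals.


Project each component onto [-1, 3].
clip(2.23) = 2.23, clip(-0.1119) = -0.1119, clip(7.8768) = 3.0
Projection = [2.23, -0.1119, 3.0]
Squared diffs: [0.0, 0.0, 23.7832]
Distance = sqrt(23.7832) = 4.8768


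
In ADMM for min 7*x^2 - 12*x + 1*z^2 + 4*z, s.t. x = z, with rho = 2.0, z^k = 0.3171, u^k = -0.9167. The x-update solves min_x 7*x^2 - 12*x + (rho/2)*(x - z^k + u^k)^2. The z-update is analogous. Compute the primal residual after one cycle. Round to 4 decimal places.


ADMM iteration with rho = 2.0, z^k = 0.3171, u^k = -0.9167
Step 1: x-update.
Minimize 7*x^2 - 12*x + (2.0/2)*(x - 0.3171 - 0.9167)^2
FOC: (2*7 + 2.0)*x = 12 + 2.0*(0.3171 + 0.9167)
x^{k+1} = 0.9042
Step 2: z-update.
Minimize 1*z^2 + 4*z + (2.0/2)*(0.9042 - z - 0.9167)^2
FOC: (2*1 + 2.0)*z = -4 + 2.0*(0.9042 - 0.9167)
z^{k+1} = -1.0062
Step 3: u-update.
u^{k+1} = -0.9167 + 0.9042 + 1.0062 = 0.9938
Step 4: Primal residual = |0.9042 + 1.0062| = 1.9105


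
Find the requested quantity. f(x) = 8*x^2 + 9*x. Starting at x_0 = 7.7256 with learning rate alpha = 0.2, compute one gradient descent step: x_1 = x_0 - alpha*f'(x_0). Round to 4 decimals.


We compute the gradient at x_0 and apply the update.
f'(x) = 16*x + 9
f'(7.7256) = 16*7.7256 + 9 = 132.6096
x_1 = 7.7256 - 0.2*132.6096 = -18.7963


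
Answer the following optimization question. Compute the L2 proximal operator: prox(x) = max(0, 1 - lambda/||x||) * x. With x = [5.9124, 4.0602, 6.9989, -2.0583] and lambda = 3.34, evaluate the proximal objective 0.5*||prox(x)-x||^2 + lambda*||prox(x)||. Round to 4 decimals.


Step 1: Compute ||x||.
||x|| = 10.2305
Step 2: Compute scaling factor.
scale = max(0, 1 - 3.34/10.2305) = 0.6735
Step 3: prox(x) = [3.9821, 2.7346, 4.7139, -1.3863]
||prox(x)|| = 6.8905
Step 4: Proximal objective.
0.5*||prox-x||^2 = 5.5778
lambda*||prox|| = 23.0143
Total = 28.592


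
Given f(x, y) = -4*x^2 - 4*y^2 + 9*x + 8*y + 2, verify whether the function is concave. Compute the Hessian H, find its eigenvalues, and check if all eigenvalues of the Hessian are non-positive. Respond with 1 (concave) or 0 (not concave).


The Hessian of f(x,y) = -4*x^2 - 4*y^2 + 9*x + 8*y + 2 is:
H = [[-8, 0], [0, -8]]
Trace = -8 - 8 = -16
Determinant = -8*-8 - (0)^2 = 64
Discriminant = (-16)^2 - 4*64 = 0.0
Eigenvalues: lambda_1 = -8.0, lambda_2 = -8.0
The function is concave.

1


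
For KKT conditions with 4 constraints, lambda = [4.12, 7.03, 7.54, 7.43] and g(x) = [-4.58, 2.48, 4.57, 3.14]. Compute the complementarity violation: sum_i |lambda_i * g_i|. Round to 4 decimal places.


KKT complementary slackness check:
lambda_1 * g_1 = 4.12 * -4.58 = -18.8696
lambda_2 * g_2 = 7.03 * 2.48 = 17.4344
lambda_3 * g_3 = 7.54 * 4.57 = 34.4578
lambda_4 * g_4 = 7.43 * 3.14 = 23.3302
Total violation = 18.8696 + 17.4344 + 34.4578 + 23.3302 = 94.092


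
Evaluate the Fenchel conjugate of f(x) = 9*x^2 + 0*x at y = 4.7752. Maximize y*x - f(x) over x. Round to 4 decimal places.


f*(y) = sup_x {y*x - a*x^2 - b*x} = sup_x {(y-b)*x - a*x^2}
FOC: (y - b) - 2a*x = 0 => x* = (y - b)/(2a)
x* = (4.7752 - 0)/(2*9) = 0.2653
f*(4.7752) = (y-b)^2/(4a) = (4.7752 - 0)^2/(4*9)
= 22.8025/36 = 0.6334


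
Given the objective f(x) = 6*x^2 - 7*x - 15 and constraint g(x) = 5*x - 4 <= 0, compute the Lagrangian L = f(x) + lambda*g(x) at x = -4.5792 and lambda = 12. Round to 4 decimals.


Step 1: Evaluate f(x).
f(-4.5792) = 6*(-4.5792)^2 - 7*(-4.5792) - 15 = 142.8688
Step 2: Evaluate g(x).
g(-4.5792) = 5*-4.5792 - 4 = -26.896
Step 3: Compute Lagrangian.
L = 142.8688 + 12*-26.896 = -179.8832


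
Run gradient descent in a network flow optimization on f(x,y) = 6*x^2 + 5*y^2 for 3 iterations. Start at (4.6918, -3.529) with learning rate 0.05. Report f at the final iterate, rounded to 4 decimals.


Gradient descent on f(x,y) = 6*x^2 + 5*y^2.
Starting point: (4.6918, -3.529), alpha = 0.05
Step 1: grad_x = 2*6*4.6918 = 56.3016, grad_y = 2*5*-3.529 = -35.29
  x_1 = 4.6918 - 0.05*56.3016 = 1.8767
  y_1 = -3.529 - 0.05*-35.29 = -1.7645
Step 2: grad_x = 2*6*1.8767 = 22.5206, grad_y = 2*5*-1.7645 = -17.645
  x_2 = 1.8767 - 0.05*22.5206 = 0.7507
  y_2 = -1.7645 - 0.05*-17.645 = -0.8823
Step 3: grad_x = 2*6*0.7507 = 9.0083, grad_y = 2*5*-0.8823 = -8.8225
  x_3 = 0.7507 - 0.05*9.0083 = 0.3003
  y_3 = -0.8823 - 0.05*-8.8225 = -0.4411
f(0.3003, -0.4411) = 6*0.3003^2 + 5*(-0.4411)^2 = 1.5139


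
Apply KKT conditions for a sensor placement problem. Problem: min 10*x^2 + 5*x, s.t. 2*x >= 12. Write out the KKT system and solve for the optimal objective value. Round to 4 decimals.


Step 1: Try lambda = 0 (constraint inactive).
x_unc = -5/(2*10) = -0.25
Check: 2*-0.25 = -0.5 < 12 -- violated!
Step 2: Constraint must be active: 2*x = 12
x* = 12/2 = 6.0
lambda = (2*10*6.0 + 5)/2 = 62.5
Step 3: Compute optimal value.
f(x*) = 10*6.0^2 + 5*6.0 = 390.0


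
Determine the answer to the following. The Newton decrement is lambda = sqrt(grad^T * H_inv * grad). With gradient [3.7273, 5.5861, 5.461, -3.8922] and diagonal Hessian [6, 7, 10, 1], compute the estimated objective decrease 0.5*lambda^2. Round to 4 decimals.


Step 1: H is diagonal, so H^(-1) * g = [0.6212, 0.798, 0.5461, -3.8922].
Step 2: g^T H^(-1) g = sum_i g_i^2 / H_ii
  = (3.7273)^2/6 + (5.5861)^2/7 + (5.461)^2/10 + (-3.8922)^2/1
  = 2.3155 + 4.4578 + 2.9823 + 15.1492 = 24.9047
Step 3: Objective decrease = 0.5 * g^T H^(-1) g = 12.4524


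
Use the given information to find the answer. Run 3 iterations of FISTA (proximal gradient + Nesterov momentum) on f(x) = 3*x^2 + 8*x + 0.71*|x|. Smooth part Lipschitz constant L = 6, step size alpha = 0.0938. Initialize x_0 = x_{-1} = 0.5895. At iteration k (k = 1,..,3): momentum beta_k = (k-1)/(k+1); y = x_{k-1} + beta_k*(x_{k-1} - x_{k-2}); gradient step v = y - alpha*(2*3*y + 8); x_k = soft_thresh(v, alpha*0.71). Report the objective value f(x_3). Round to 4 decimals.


FISTA on f(x) = 3*x^2 + 8*x + 0.71*|x|
L = 6, alpha = 0.0938
Iteration 1: beta = 0.0, y = 0.5895 + 0.0*(0.5895 - 0.5895) = 0.5895
  grad(y) = 11.537, v = y - alpha*grad = -0.4927
  prox(v) = soft_thresh(-0.4927, 0.0666) = -0.4261
Iteration 2: beta = 0.3333, y = -0.4261 + 0.3333*(-0.4261 - 0.5895) = -0.7646
  grad(y) = 3.4124, v = y - alpha*grad = -1.0847
  prox(v) = soft_thresh(-1.0847, 0.0666) = -1.0181
Iteration 3: beta = 0.5, y = -1.0181 + 0.5*(-1.0181 + 0.4261) = -1.3141
  grad(y) = 0.1155, v = y - alpha*grad = -1.3249
  prox(v) = soft_thresh(-1.3249, 0.0666) = -1.2583
f(x_3) = 3*(-1.2583)^2 + 8*(-1.2583) + 0.71*|-1.2583| = -4.423


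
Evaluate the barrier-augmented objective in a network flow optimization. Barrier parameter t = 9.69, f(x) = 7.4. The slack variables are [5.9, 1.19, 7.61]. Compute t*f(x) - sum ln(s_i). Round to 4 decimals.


Step 1: Compute log-barrier.
ln values: [1.775, 0.174, 2.0295]
phi = -(1.775 + 0.174 + 2.0295) = -3.9784
Step 2: Compute augmented objective.
t*f(x) = 9.69*7.4 = 71.706
Total = 71.706 - 3.9784 = 67.7276
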